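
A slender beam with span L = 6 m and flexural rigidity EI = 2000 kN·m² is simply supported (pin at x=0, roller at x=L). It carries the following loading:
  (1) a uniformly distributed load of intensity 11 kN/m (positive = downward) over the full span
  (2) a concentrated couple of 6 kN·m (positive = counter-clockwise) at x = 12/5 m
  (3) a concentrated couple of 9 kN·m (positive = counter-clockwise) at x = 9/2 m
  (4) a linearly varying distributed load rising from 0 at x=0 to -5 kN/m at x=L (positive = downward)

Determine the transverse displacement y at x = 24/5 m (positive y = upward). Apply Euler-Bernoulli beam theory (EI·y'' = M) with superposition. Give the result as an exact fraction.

y(24/5) = -2207817/50000000 m

Load 1 — uniform load w=11 kN/m over full span:
  y_1 = -wx(L³-2Lx²+x³)/(24EI) = -11·(24/5)·(6³-2·6·(24/5)²+(24/5)³)/(24·2000) = -8613/156250 m
Load 2 — applied couple M₀=6 kN·m at a=12/5 m (b=L-a=18/5):
  y_2 = (M₀x³/(6L)-M₀(x-a)²/2+C₁x)/EI  [x>a] with C₁=M₀(3b²-L²)/(6L)=12/25 = (6·(24/5)³/(6·6)-6·((24/5)-(12/5))²/2+(12/25)·(24/5))/2000 = 27/15625 m
Load 3 — applied couple M₀=9 kN·m at a=9/2 m (b=L-a=3/2):
  y_3 = (M₀x³/(6L)-M₀(x-a)²/2+C₁x)/EI  [x>a] with C₁=M₀(3b²-L²)/(6L)=-117/16 = (9·(24/5)³/(6·6)-9·((24/5)-(9/2))²/2+(-117/16)·(24/5))/2000 = -7857/2000000 m
Load 4 — triangular load w₀=-5 kN/m (0→w₀ over full span):
  y_4 = -w₀x(7L⁴-10L²x²+3x⁴)/(360LEI) = -(-5)·(24/5)·(7·6⁴-10·6²·(24/5)²+3·(24/5)⁴)/(360·6·2000) = 10287/781250 m
Superposition: y = Σ y_i = -2207817/50000000 m ≈ -0.044156 m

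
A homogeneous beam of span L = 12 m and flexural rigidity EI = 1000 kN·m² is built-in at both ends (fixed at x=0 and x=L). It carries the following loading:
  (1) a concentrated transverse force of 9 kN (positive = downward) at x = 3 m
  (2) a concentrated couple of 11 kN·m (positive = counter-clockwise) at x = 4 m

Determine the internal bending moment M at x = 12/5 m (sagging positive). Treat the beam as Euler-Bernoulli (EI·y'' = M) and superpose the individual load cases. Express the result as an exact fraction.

M(12/5) = 1433/240 kN·m

Load 1 — point force P=9 kN at a=3 m (b=L-a=9):
  M_1 = Pb²(3a+b)x/L³ - Pab²/L²  [x≤a] = 9·9²·(3·3+9)·(12/5)/12³ - 9·3·9²/12² = 243/80 kN·m
Load 2 — applied couple M₀=11 kN·m at a=4 m (b=L-a=8):
  M_2 = R_Ax - M_A  [x≤a] with R_A=11/9, M_A=0 = (11/9)·(12/5) - 0 = 44/15 kN·m
Superposition: M = Σ M_i = 1433/240 kN·m ≈ 5.970833 kN·m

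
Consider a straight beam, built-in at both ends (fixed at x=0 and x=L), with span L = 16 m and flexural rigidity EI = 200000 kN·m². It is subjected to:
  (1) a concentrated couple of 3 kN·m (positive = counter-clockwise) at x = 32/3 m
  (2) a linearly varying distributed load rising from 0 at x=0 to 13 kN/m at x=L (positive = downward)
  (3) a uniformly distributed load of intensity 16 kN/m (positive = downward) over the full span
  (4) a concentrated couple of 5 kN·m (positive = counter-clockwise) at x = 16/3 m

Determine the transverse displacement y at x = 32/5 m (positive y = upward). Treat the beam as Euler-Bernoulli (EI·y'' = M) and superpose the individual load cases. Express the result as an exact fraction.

y(32/5) = -2557798/146484375 m

Load 1 — applied couple M₀=3 kN·m at a=32/3 m (b=L-a=16/3):
  y_1 = (R_Ax³/6 - M_Ax²/2)/EI  [x≤a] with R_A=1/4, M_A=1 = ((1/4)·(32/5)³/6 - 1·(32/5)²/2)/200000 = -56/1171875 m
Load 2 — triangular load w₀=13 kN/m (0→w₀ over full span):
  y_2 = -w₀x²(L-x)²(x+2L)/(120LEI) = -13·(32/5)²·(16-(32/5))²·((32/5)+2·16)/(120·16·200000) = -239616/48828125 m
Load 3 — uniform load w=16 kN/m over full span:
  y_3 = -wx²(L-x)²/(24EI) = -16·(32/5)²·(16-(32/5))²/(24·200000) = -24576/1953125 m
Load 4 — applied couple M₀=5 kN·m at a=16/3 m (b=L-a=32/3):
  y_4 = (R_Ax³/6 - M_Ax²/2 - M₀(x-a)²/2)/EI  [x>a] with R_A=5/12, M_A=0 = ((5/12)·(32/5)³/6 - 0·(32/5)²/2 - 5·((32/5)-(16/3))²/2)/200000 = 6/78125 m
Superposition: y = Σ y_i = -2557798/146484375 m ≈ -0.017461 m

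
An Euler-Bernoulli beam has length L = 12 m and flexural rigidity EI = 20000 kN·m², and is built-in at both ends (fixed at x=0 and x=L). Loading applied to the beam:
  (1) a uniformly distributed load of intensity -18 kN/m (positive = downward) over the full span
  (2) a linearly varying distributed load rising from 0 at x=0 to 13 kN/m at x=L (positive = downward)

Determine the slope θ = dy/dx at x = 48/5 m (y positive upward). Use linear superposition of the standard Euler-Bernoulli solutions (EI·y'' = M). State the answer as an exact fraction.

Load 1 — uniform load w=-18 kN/m over full span:
  θ_1 = -wx(L-x)(L-2x)/(12EI) = -(-18)·(48/5)·(12-(48/5))·(12-2·(48/5))/(12·20000) = -972/78125 rad
Load 2 — triangular load w₀=13 kN/m (0→w₀ over full span):
  θ_2 = -w₀(2x(L-x)(L-2x)(x+2L)+x²(L-x)²)/(120LEI) = -13·(2·(48/5)·(12-(48/5))·(12-2·(48/5))·((48/5)+2·12)+(48/5)²·(12-(48/5))²)/(120·12·20000) = 1872/390625 rad
Superposition: θ = Σ θ_i = -2988/390625 rad ≈ -0.007649 rad

θ(48/5) = -2988/390625 rad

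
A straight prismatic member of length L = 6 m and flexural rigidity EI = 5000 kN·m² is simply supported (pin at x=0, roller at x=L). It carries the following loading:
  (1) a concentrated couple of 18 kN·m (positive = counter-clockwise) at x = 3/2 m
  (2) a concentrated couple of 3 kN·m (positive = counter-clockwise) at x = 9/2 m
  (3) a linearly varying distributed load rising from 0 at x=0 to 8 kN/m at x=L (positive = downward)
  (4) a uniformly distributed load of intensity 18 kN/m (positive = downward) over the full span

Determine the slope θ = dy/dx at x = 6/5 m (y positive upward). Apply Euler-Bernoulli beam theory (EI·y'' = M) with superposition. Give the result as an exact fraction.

θ(6/5) = -1438017/50000000 rad

Load 1 — applied couple M₀=18 kN·m at a=3/2 m (b=L-a=9/2):
  θ_1 = (M₀x²/(2L)+C₁)/EI  [x≤a] with C₁=M₀(3b²-L²)/(6L)=99/8 = (18·(6/5)²/(2·6)+(99/8))/5000 = 2907/1000000 rad
Load 2 — applied couple M₀=3 kN·m at a=9/2 m (b=L-a=3/2):
  θ_2 = (M₀x²/(2L)+C₁)/EI  [x≤a] with C₁=M₀(3b²-L²)/(6L)=-39/16 = (3·(6/5)²/(2·6)+(-39/16))/5000 = -831/2000000 rad
Load 3 — triangular load w₀=8 kN/m (0→w₀ over full span):
  θ_3 = -w₀(7L⁴-30L²x²+15x⁴)/(360LEI) = -8·(7·6⁴-30·6²·(6/5)²+15·(6/5)⁴)/(360·6·5000) = -2184/390625 rad
Load 4 — uniform load w=18 kN/m over full span:
  θ_4 = -w(L³-6Lx²+4x³)/(24EI) = -18·(6³-6·6·(6/5)²+4·(6/5)³)/(24·5000) = -8019/312500 rad
Superposition: θ = Σ θ_i = -1438017/50000000 rad ≈ -0.028760 rad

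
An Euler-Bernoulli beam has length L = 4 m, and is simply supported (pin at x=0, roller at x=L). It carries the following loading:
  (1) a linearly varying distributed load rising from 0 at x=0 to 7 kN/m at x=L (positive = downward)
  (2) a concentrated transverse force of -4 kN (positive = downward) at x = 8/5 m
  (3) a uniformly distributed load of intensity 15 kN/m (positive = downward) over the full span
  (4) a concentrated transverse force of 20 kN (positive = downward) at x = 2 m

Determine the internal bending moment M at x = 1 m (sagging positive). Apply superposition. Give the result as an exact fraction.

M(1) = 1379/40 kN·m

Load 1 — triangular load w₀=7 kN/m (0→w₀ over full span):
  M_1 = w₀Lx/6 - w₀x³/(6L) = 7·4·1/6 - 7·1³/(6·4) = 35/8 kN·m
Load 2 — point force P=-4 kN at a=8/5 m (b=L-a=12/5):
  M_2 = Pbx/L  [x≤a] = (-4)·(12/5)·1/4 = -12/5 kN·m
Load 3 — uniform load w=15 kN/m over full span:
  M_3 = wx(L-x)/2 = 15·1·(4-1)/2 = 45/2 kN·m
Load 4 — point force P=20 kN at a=2 m (b=L-a=2):
  M_4 = Pbx/L  [x≤a] = 20·2·1/4 = 10 kN·m
Superposition: M = Σ M_i = 1379/40 kN·m ≈ 34.475000 kN·m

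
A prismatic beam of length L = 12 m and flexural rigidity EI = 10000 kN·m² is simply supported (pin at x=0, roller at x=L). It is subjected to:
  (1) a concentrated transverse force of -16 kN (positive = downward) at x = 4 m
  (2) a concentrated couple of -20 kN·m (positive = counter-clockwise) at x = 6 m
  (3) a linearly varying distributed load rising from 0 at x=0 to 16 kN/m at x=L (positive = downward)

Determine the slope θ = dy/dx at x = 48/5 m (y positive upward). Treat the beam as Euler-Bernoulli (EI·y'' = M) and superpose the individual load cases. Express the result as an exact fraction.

Load 1 — point force P=-16 kN at a=4 m (b=L-a=8):
  θ_1 = -Pa(2L²-6Lx+3x²+a²)/(6LEI)  [x>a] = -(-16)·4·(2·12²-6·12·(48/5)+3·(48/5)²+4²)/(6·12·10000) = -1384/140625 rad
Load 2 — applied couple M₀=-20 kN·m at a=6 m (b=L-a=6):
  θ_2 = (M₀x²/(2L)-M₀(x-a)+C₁)/EI  [x>a] with C₁=M₀(3b²-L²)/(6L)=10 = ((-20)·(48/5)²/(2·12)-(-20)·((48/5)-6)+10)/10000 = 13/25000 rad
Load 3 — triangular load w₀=16 kN/m (0→w₀ over full span):
  θ_3 = -w₀(7L⁴-30L²x²+15x⁴)/(360LEI) = -16·(7·12⁴-30·12²·(48/5)²+15·(48/5)⁴)/(360·12·10000) = 18168/390625 rad
Superposition: θ = Σ θ_i = 1045921/28125000 rad ≈ 0.037188 rad

θ(48/5) = 1045921/28125000 rad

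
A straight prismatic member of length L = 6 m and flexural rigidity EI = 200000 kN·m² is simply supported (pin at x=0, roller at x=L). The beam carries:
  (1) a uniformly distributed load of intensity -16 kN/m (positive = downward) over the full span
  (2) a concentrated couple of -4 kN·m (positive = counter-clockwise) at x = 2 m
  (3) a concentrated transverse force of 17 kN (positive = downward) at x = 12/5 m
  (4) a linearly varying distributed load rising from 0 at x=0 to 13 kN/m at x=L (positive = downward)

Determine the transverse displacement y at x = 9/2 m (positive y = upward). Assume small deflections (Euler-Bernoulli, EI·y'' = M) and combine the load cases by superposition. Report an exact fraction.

Load 1 — uniform load w=-16 kN/m over full span:
  y_1 = -wx(L³-2Lx²+x³)/(24EI) = -(-16)·(9/2)·(6³-2·6·(9/2)²+(9/2)³)/(24·200000) = 1539/1600000 m
Load 2 — applied couple M₀=-4 kN·m at a=2 m (b=L-a=4):
  y_2 = (M₀x³/(6L)-M₀(x-a)²/2+C₁x)/EI  [x>a] with C₁=M₀(3b²-L²)/(6L)=-4/3 = ((-4)·(9/2)³/(6·6)-(-4)·((9/2)-2)²/2+(-4/3)·(9/2))/200000 = -29/1600000 m
Load 3 — point force P=17 kN at a=12/5 m (b=L-a=18/5):
  y_3 = -Pa(L-x)(2Lx-a²-x²)/(6LEI)  [x>a] = -17·(12/5)·(6-(9/2))·(2·6·(9/2)-(12/5)²-(9/2)²)/(6·6·200000) = -47583/200000000 m
Load 4 — triangular load w₀=13 kN/m (0→w₀ over full span):
  y_4 = -w₀x(7L⁴-10L²x²+3x⁴)/(360LEI) = -13·(9/2)·(7·6⁴-10·6²·(9/2)²+3·(9/2)⁴)/(360·6·200000) = -41769/102400000 m
Superposition: y = Σ y_i = 3813563/12800000000 m ≈ 0.000298 m

y(9/2) = 3813563/12800000000 m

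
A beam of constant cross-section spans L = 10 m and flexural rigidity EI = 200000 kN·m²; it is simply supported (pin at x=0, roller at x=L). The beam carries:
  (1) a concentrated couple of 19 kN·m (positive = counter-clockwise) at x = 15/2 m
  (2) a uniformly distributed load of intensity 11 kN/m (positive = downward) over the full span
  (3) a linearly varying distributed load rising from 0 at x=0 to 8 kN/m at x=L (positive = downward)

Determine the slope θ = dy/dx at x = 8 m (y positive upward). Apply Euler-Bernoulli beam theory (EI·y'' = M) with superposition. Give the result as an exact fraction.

Load 1 — applied couple M₀=19 kN·m at a=15/2 m (b=L-a=5/2):
  θ_1 = (M₀x²/(2L)-M₀(x-a)+C₁)/EI  [x>a] with C₁=M₀(3b²-L²)/(6L)=-1235/48 = (19·8²/(2·10)-19·(8-(15/2))+(-1235/48))/200000 = 6137/48000000 rad
Load 2 — uniform load w=11 kN/m over full span:
  θ_2 = -w(L³-6Lx²+4x³)/(24EI) = -11·(10³-6·10·8²+4·8³)/(24·200000) = 363/200000 rad
Load 3 — triangular load w₀=8 kN/m (0→w₀ over full span):
  θ_3 = -w₀(7L⁴-30L²x²+15x⁴)/(360LEI) = -8·(7·10⁴-30·10²·8²+15·8⁴)/(360·10·200000) = 757/1125000 rad
Superposition: θ = Σ θ_i = 376667/144000000 rad ≈ 0.002616 rad

θ(8) = 376667/144000000 rad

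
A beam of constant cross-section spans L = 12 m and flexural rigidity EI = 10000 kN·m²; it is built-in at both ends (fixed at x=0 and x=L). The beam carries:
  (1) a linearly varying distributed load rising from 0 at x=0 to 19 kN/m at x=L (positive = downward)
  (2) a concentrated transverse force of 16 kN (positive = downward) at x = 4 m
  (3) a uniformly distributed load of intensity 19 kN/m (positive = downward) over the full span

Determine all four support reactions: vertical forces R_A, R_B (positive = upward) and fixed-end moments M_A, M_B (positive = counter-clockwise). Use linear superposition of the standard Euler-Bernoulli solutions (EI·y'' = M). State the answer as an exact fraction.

R_A = 21607/135 kN, M_A = 15644/45 kN·m, R_B = 26723/135 kN, M_B = -17056/45 kN·m

Load 1 — triangular load w₀=19 kN/m (0→w₀ over full span):
  R_A = 3w₀L/20 = 3·19·12/20 = 171/5 kN
  M_A = w₀L²/30 = 19·12²/30 = 456/5 kN·m
  R_B = 7w₀L/20 = 7·19·12/20 = 399/5 kN
  M_B = -w₀L²/20 = -19·12²/20 = -684/5 kN·m
Load 2 — point force P=16 kN at a=4 m (b=L-a=8):
  R_A = Pb²(3a+b)/L³ = 16·8²·(3·4+8)/12³ = 320/27 kN
  M_A = Pab²/L² = 16·4·8²/12² = 256/9 kN·m
  R_B = Pa²(a+3b)/L³ = 16·4²·(4+3·8)/12³ = 112/27 kN
  M_B = -Pa²b/L² = -16·4²·8/12² = -128/9 kN·m
Load 3 — uniform load w=19 kN/m over full span:
  R_A = wL/2 = 19·12/2 = 114 kN
  M_A = wL²/12 = 19·12²/12 = 228 kN·m
  R_B = wL/2 = 19·12/2 = 114 kN
  M_B = -wL²/12 = -19·12²/12 = -228 kN·m
Superposition: R_A = 21607/135 kN, M_A = 15644/45 kN·m, R_B = 26723/135 kN, M_B = -17056/45 kN·m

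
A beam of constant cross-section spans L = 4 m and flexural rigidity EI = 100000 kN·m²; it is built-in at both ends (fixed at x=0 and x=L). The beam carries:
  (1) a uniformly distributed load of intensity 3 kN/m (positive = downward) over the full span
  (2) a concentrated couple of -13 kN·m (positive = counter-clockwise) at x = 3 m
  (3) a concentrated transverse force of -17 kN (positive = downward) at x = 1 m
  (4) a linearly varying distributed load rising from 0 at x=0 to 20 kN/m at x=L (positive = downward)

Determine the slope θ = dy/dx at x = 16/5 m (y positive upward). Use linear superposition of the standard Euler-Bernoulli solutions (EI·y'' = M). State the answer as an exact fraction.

Load 1 — uniform load w=3 kN/m over full span:
  θ_1 = -wx(L-x)(L-2x)/(12EI) = -3·(16/5)·(4-(16/5))·(4-2·(16/5))/(12·100000) = 6/390625 rad
Load 2 — applied couple M₀=-13 kN·m at a=3 m (b=L-a=1):
  θ_2 = (R_Ax²/2 - M_Ax - M₀(x-a))/EI  [x>a] with R_A=-117/32, M_A=-65/16 = ((-117/32)·(16/5)²/2 - (-65/16)·(16/5) - (-13)·((16/5)-3))/100000 = -39/1250000 rad
Load 3 — point force P=-17 kN at a=1 m (b=L-a=3):
  θ_3 = Pa²(L-x)(2bL-(3b+a)(L-x))/(2L³EI)  [x>a] = (-17)·1²·(4-(16/5))·(2·3·4-(3·3+1)·(4-(16/5)))/(2·4³·100000) = -17/1000000 rad
Load 4 — triangular load w₀=20 kN/m (0→w₀ over full span):
  θ_4 = -w₀(2x(L-x)(L-2x)(x+2L)+x²(L-x)²)/(120LEI) = -20·(2·(16/5)·(4-(16/5))·(4-2·(16/5))·((16/5)+2·4)+(16/5)²·(4-(16/5))²)/(120·4·100000) = 64/1171875 rad
Superposition: θ = Σ θ_i = 1633/75000000 rad ≈ 0.000022 rad

θ(16/5) = 1633/75000000 rad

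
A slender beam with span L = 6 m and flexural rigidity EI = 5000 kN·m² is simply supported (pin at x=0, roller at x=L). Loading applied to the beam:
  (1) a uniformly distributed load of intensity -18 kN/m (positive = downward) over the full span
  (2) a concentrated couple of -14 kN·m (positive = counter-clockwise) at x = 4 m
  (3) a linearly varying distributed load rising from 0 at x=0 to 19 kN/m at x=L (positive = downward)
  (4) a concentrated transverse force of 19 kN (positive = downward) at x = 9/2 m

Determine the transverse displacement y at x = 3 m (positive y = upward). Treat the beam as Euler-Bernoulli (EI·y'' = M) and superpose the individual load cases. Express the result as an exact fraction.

Load 1 — uniform load w=-18 kN/m over full span:
  y_1 = -wx(L³-2Lx²+x³)/(24EI) = -(-18)·3·(6³-2·6·3²+3³)/(24·5000) = 243/4000 m
Load 2 — applied couple M₀=-14 kN·m at a=4 m (b=L-a=2):
  y_2 = (M₀x³/(6L)+C₁x)/EI  [x≤a] with C₁=M₀(3b²-L²)/(6L)=28/3 = ((-14)·3³/(6·6)+(28/3)·3)/5000 = 7/2000 m
Load 3 — triangular load w₀=19 kN/m (0→w₀ over full span):
  y_3 = -w₀x(7L⁴-10L²x²+3x⁴)/(360LEI) = -19·3·(7·6⁴-10·6²·3²+3·3⁴)/(360·6·5000) = -513/16000 m
Load 4 — point force P=19 kN at a=9/2 m (b=L-a=3/2):
  y_4 = -Pbx(L²-b²-x²)/(6LEI)  [x≤a] = -19·(3/2)·3·(6²-(3/2)²-3²)/(6·6·5000) = -1881/160000 m
Superposition: y = Σ y_i = 3269/160000 m ≈ 0.020431 m

y(3) = 3269/160000 m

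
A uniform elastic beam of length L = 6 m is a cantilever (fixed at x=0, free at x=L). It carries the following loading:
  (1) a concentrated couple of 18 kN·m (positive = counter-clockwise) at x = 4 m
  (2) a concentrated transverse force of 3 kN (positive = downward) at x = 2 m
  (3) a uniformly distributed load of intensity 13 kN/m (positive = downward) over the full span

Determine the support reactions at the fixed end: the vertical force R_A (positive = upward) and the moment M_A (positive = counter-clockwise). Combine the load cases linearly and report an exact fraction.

Load 1 — applied couple M₀=18 kN·m at a=4 m (b=L-a=2):
  R_A = 0 kN
  M_A = -M₀ = -18 kN·m
Load 2 — point force P=3 kN at a=2 m (b=L-a=4):
  R_A = P = 3 kN
  M_A = Pa = 3·2 = 6 kN·m
Load 3 — uniform load w=13 kN/m over full span:
  R_A = wL = 13·6 = 78 kN
  M_A = wL²/2 = 13·6²/2 = 234 kN·m
Superposition: R_A = 81 kN, M_A = 222 kN·m

R_A = 81 kN, M_A = 222 kN·m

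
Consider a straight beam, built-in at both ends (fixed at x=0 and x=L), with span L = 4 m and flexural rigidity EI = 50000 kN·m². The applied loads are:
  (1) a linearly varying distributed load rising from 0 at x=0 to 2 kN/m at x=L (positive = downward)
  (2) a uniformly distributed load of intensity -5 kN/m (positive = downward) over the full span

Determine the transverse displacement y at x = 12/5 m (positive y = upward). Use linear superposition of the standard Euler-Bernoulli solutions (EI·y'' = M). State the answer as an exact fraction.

Load 1 — triangular load w₀=2 kN/m (0→w₀ over full span):
  y_1 = -w₀x²(L-x)²(x+2L)/(120LEI) = -2·(12/5)²·(4-(12/5))²·((12/5)+2·4)/(120·4·50000) = -624/48828125 m
Load 2 — uniform load w=-5 kN/m over full span:
  y_2 = -wx²(L-x)²/(24EI) = -(-5)·(12/5)²·(4-(12/5))²/(24·50000) = 24/390625 m
Superposition: y = Σ y_i = 2376/48828125 m ≈ 0.000049 m

y(12/5) = 2376/48828125 m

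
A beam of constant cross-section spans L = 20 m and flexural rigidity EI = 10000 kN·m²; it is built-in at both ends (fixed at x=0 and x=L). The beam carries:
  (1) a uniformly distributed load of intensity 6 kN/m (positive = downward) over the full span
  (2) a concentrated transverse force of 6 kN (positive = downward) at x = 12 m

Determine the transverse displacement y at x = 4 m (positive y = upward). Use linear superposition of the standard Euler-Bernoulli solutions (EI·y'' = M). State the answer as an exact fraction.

Load 1 — uniform load w=6 kN/m over full span:
  y_1 = -wx²(L-x)²/(24EI) = -6·4²·(20-4)²/(24·10000) = -64/625 m
Load 2 — point force P=6 kN at a=12 m (b=L-a=8):
  y_2 = -Pb²x²(3aL-(3a+b)x)/(6L³EI)  [x≤a] = -6·8²·4²·(3·12·20-(3·12+8)·4)/(6·20³·10000) = -544/78125 m
Superposition: y = Σ y_i = -8544/78125 m ≈ -0.109363 m

y(4) = -8544/78125 m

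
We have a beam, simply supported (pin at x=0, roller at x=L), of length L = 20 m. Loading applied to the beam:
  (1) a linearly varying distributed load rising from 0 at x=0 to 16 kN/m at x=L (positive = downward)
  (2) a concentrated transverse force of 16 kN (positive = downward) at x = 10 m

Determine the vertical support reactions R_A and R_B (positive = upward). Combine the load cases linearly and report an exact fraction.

Load 1 — triangular load w₀=16 kN/m (0→w₀ over full span):
  R_A = w₀L/6 = 16·20/6 = 160/3 kN
  R_B = w₀L/3 = 16·20/3 = 320/3 kN
Load 2 — point force P=16 kN at a=10 m (b=L-a=10):
  R_A = Pb/L = 16·10/20 = 8 kN
  R_B = Pa/L = 16·10/20 = 8 kN
Superposition: R_A = 184/3 kN, R_B = 344/3 kN

R_A = 184/3 kN, R_B = 344/3 kN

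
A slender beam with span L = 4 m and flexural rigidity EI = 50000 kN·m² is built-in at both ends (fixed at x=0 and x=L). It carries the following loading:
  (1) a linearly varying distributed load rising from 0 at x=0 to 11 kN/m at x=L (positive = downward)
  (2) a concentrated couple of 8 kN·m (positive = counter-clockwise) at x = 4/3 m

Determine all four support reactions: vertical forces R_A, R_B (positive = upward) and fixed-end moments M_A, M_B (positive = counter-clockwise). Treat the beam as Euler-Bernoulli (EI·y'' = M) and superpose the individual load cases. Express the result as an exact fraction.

R_A = 139/15 kN, M_A = 88/15 kN·m, R_B = 191/15 kN, M_B = -92/15 kN·m

Load 1 — triangular load w₀=11 kN/m (0→w₀ over full span):
  R_A = 3w₀L/20 = 3·11·4/20 = 33/5 kN
  M_A = w₀L²/30 = 11·4²/30 = 88/15 kN·m
  R_B = 7w₀L/20 = 7·11·4/20 = 77/5 kN
  M_B = -w₀L²/20 = -11·4²/20 = -44/5 kN·m
Load 2 — applied couple M₀=8 kN·m at a=4/3 m (b=L-a=8/3):
  R_A = 6M₀ab/L³ = 6·8·(4/3)·(8/3)/4³ = 8/3 kN
  M_A = M₀b(2a-b)/L² = 8·(8/3)·(2·(4/3)-(8/3))/4² = 0 kN·m
  R_B = -6M₀ab/L³ = -6·8·(4/3)·(8/3)/4³ = -8/3 kN
  M_B = M₀a(2b-a)/L² = 8·(4/3)·(2·(8/3)-(4/3))/4² = 8/3 kN·m
Superposition: R_A = 139/15 kN, M_A = 88/15 kN·m, R_B = 191/15 kN, M_B = -92/15 kN·m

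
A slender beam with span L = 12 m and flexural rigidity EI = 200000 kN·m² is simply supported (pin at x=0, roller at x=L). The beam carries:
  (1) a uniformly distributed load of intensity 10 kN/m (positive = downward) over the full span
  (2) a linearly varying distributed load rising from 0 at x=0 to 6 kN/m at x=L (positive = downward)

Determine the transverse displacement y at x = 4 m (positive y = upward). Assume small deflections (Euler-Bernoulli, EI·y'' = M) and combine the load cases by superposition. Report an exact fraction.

y(4) = -142/9375 m

Load 1 — uniform load w=10 kN/m over full span:
  y_1 = -wx(L³-2Lx²+x³)/(24EI) = -10·4·(12³-2·12·4²+4³)/(24·200000) = -22/1875 m
Load 2 — triangular load w₀=6 kN/m (0→w₀ over full span):
  y_2 = -w₀x(7L⁴-10L²x²+3x⁴)/(360LEI) = -6·4·(7·12⁴-10·12²·4²+3·4⁴)/(360·12·200000) = -32/9375 m
Superposition: y = Σ y_i = -142/9375 m ≈ -0.015147 m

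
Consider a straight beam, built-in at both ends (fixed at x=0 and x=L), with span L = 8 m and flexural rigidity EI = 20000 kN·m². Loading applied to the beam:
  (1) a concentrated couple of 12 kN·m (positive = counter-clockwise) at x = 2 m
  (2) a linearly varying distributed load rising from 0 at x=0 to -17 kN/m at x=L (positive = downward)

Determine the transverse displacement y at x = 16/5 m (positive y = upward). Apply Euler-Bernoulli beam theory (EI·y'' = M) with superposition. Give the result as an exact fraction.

y(16/5) = 180297/39062500 m

Load 1 — applied couple M₀=12 kN·m at a=2 m (b=L-a=6):
  y_1 = (R_Ax³/6 - M_Ax²/2 - M₀(x-a)²/2)/EI  [x>a] with R_A=27/16, M_A=-9/4 = ((27/16)·(16/5)³/6 - (-9/4)·(16/5)²/2 - 12·((16/5)-2)²/2)/20000 = 189/312500 m
Load 2 — triangular load w₀=-17 kN/m (0→w₀ over full span):
  y_2 = -w₀x²(L-x)²(x+2L)/(120LEI) = -(-17)·(16/5)²·(8-(16/5))²·((16/5)+2·8)/(120·8·20000) = 39168/9765625 m
Superposition: y = Σ y_i = 180297/39062500 m ≈ 0.004616 m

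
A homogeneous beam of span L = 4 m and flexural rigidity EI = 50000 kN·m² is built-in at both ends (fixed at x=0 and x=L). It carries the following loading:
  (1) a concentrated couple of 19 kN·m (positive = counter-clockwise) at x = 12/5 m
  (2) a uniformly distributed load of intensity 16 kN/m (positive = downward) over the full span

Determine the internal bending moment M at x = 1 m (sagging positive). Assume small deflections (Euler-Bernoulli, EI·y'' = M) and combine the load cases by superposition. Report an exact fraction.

M(1) = 257/75 kN·m

Load 1 — applied couple M₀=19 kN·m at a=12/5 m (b=L-a=8/5):
  M_1 = R_Ax - M_A  [x≤a] with R_A=171/25, M_A=152/25 = (171/25)·1 - (152/25) = 19/25 kN·m
Load 2 — uniform load w=16 kN/m over full span:
  M_2 = wLx/2 - wL²/12 - wx²/2 = 16·4·1/2 - 16·4²/12 - 16·1²/2 = 8/3 kN·m
Superposition: M = Σ M_i = 257/75 kN·m ≈ 3.426667 kN·m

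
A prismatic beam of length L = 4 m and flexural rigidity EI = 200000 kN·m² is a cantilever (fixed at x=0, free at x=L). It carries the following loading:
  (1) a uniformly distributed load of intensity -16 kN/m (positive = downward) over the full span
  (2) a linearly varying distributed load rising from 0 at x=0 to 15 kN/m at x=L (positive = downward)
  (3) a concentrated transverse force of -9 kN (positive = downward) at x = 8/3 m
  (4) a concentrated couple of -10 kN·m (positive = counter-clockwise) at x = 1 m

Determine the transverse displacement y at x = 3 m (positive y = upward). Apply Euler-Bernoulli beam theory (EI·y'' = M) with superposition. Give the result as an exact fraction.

Load 1 — uniform load w=-16 kN/m over full span:
  y_1 = -wx²(x²-4Lx+6L²)/(24EI) = -(-16)·3²·(3²-4·4·3+6·4²)/(24·200000) = 171/100000 m
Load 2 — triangular load w₀=15 kN/m (0→w₀ over full span):
  y_2 = (w₀Lx³/12-w₀L²x²/6-w₀x⁵/(120L))/EI = (15·4·3³/12-15·4²·3²/6-15·3⁵/(120·4))/200000 = -7443/6400000 m
Load 3 — point force P=-9 kN at a=8/3 m (b=L-a=4/3):
  y_3 = -Pa²(3x-a)/(6EI)  [x>a] = -(-9)·(8/3)²·(3·3-(8/3))/(6·200000) = 19/56250 m
Load 4 — applied couple M₀=-10 kN·m at a=1 m (b=L-a=3):
  y_4 = M₀a(2x-a)/(2EI)  [x>a] = (-10)·1·(2·3-1)/(2·200000) = -1/8000 m
Superposition: y = Σ y_i = 8753/11520000 m ≈ 0.000760 m

y(3) = 8753/11520000 m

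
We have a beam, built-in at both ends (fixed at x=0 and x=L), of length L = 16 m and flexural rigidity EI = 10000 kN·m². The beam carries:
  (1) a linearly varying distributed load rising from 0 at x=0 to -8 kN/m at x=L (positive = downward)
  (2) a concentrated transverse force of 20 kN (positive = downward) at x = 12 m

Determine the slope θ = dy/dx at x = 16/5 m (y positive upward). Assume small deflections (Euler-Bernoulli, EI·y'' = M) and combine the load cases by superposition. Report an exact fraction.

Load 1 — triangular load w₀=-8 kN/m (0→w₀ over full span):
  θ_1 = -w₀(2x(L-x)(L-2x)(x+2L)+x²(L-x)²)/(120LEI) = -(-8)·(2·(16/5)·(16-(16/5))·(16-2·(16/5))·((16/5)+2·16)+(16/5)²·(16-(16/5))²)/(120·16·10000) = 14336/1171875 rad
Load 2 — point force P=20 kN at a=12 m (b=L-a=4):
  θ_2 = -Pb²x(2aL-(3a+b)x)/(2L³EI)  [x≤a] = -20·4²·(16/5)·(2·12·16-(3·12+4)·(16/5))/(2·16³·10000) = -2/625 rad
Superposition: θ = Σ θ_i = 10586/1171875 rad ≈ 0.009033 rad

θ(16/5) = 10586/1171875 rad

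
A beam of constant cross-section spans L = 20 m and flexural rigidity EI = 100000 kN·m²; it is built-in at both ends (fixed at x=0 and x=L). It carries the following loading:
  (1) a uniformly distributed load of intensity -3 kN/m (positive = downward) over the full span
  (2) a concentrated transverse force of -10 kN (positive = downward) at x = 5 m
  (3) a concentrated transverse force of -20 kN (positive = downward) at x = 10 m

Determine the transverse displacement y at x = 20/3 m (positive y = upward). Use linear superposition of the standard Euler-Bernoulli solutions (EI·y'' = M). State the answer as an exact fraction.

y(20/3) = 59/3240 m

Load 1 — uniform load w=-3 kN/m over full span:
  y_1 = -wx²(L-x)²/(24EI) = -(-3)·(20/3)²·(20-(20/3))²/(24·100000) = 4/405 m
Load 2 — point force P=-10 kN at a=5 m (b=L-a=15):
  y_2 = -Pa²(L-x)²(3bL-(3b+a)(L-x))/(6L³EI)  [x>a] = -(-10)·5²·(20-(20/3))²·(3·15·20-(3·15+5)·(20-(20/3)))/(6·20³·100000) = 7/3240 m
Load 3 — point force P=-20 kN at a=10 m (b=L-a=10):
  y_3 = -Pb²x²(3aL-(3a+b)x)/(6L³EI)  [x≤a] = -(-20)·10²·(20/3)²·(3·10·20-(3·10+10)·(20/3))/(6·20³·100000) = 1/162 m
Superposition: y = Σ y_i = 59/3240 m ≈ 0.018210 m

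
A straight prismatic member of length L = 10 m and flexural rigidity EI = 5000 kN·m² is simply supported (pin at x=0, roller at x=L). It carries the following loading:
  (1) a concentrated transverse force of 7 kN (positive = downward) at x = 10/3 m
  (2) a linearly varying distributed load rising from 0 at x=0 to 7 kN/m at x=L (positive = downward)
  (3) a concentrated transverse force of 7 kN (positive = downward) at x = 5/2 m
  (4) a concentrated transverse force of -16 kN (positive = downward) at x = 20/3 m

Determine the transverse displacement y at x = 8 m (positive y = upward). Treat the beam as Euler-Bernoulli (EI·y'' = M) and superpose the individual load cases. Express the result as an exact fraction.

y(8) = -7113427/162000000 m

Load 1 — point force P=7 kN at a=10/3 m (b=L-a=20/3):
  y_1 = -Pa(L-x)(2Lx-a²-x²)/(6LEI)  [x>a] = -7·(10/3)·(10-8)·(2·10·8-(10/3)²-8²)/(6·10·5000) = -1337/101250 m
Load 2 — triangular load w₀=7 kN/m (0→w₀ over full span):
  y_2 = -w₀x(7L⁴-10L²x²+3x⁴)/(360LEI) = -7·8·(7·10⁴-10·10²·8²+3·8⁴)/(360·10·5000) = -889/15625 m
Load 3 — point force P=7 kN at a=5/2 m (b=L-a=15/2):
  y_3 = -Pa(L-x)(2Lx-a²-x²)/(6LEI)  [x>a] = -7·(5/2)·(10-8)·(2·10·8-(5/2)²-8²)/(6·10·5000) = -2513/240000 m
Load 4 — point force P=-16 kN at a=20/3 m (b=L-a=10/3):
  y_4 = -Pa(L-x)(2Lx-a²-x²)/(6LEI)  [x>a] = -(-16)·(20/3)·(10-8)·(2·10·8-(20/3)²-8²)/(6·10·5000) = 1856/50625 m
Superposition: y = Σ y_i = -7113427/162000000 m ≈ -0.043910 m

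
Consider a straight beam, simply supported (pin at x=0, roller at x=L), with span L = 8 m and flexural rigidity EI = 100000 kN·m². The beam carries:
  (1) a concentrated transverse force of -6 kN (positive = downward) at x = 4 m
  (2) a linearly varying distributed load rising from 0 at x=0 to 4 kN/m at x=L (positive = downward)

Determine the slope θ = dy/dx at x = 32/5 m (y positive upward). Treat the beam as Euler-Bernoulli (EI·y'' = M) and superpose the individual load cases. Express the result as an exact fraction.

Load 1 — point force P=-6 kN at a=4 m (b=L-a=4):
  θ_1 = -Pa(2L²-6Lx+3x²+a²)/(6LEI)  [x>a] = -(-6)·4·(2·8²-6·8·(32/5)+3·(32/5)²+4²)/(6·8·100000) = -63/312500 rad
Load 2 — triangular load w₀=4 kN/m (0→w₀ over full span):
  θ_2 = -w₀(7L⁴-30L²x²+15x⁴)/(360LEI) = -4·(7·8⁴-30·8²·(32/5)²+15·(32/5)⁴)/(360·8·100000) = 6056/17578125 rad
Superposition: θ = Σ θ_i = 10049/70312500 rad ≈ 0.000143 rad

θ(32/5) = 10049/70312500 rad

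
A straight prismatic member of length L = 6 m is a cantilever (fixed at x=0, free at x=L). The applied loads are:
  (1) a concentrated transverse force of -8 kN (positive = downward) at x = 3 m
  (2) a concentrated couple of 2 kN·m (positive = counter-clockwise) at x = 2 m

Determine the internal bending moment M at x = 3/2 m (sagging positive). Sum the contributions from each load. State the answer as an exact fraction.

M(3/2) = 14 kN·m

Load 1 — point force P=-8 kN at a=3 m (b=L-a=3):
  M_1 = -P(a-x)  [x≤a] = -(-8)·(3-(3/2)) = 12 kN·m
Load 2 — applied couple M₀=2 kN·m at a=2 m (b=L-a=4):
  M_2 = M₀  [x≤a] = 2 = 2 kN·m
Superposition: M = Σ M_i = 14 kN·m ≈ 14.000000 kN·m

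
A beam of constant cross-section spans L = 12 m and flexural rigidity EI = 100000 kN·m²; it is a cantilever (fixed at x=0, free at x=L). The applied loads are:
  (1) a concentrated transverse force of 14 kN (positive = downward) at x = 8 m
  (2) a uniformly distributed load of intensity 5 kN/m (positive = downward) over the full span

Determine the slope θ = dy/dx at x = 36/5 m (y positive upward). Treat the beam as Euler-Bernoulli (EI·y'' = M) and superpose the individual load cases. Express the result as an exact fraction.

Load 1 — point force P=14 kN at a=8 m (b=L-a=4):
  θ_1 = -Px(2a-x)/(2EI)  [x≤a] = -14·(36/5)·(2·8-(36/5))/(2·100000) = -693/156250 rad
Load 2 — uniform load w=5 kN/m over full span:
  θ_2 = -wx(x²-3Lx+3L²)/(6EI) = -5·(36/5)·((36/5)²-3·12·(36/5)+3·12²)/(6·100000) = -1053/78125 rad
Superposition: θ = Σ θ_i = -2799/156250 rad ≈ -0.017914 rad

θ(36/5) = -2799/156250 rad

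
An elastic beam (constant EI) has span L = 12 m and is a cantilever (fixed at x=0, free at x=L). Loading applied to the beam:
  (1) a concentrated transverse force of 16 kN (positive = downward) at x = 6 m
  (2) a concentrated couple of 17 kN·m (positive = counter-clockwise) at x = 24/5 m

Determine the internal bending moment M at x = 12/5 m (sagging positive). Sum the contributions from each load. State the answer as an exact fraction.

M(12/5) = -203/5 kN·m

Load 1 — point force P=16 kN at a=6 m (b=L-a=6):
  M_1 = -P(a-x)  [x≤a] = -16·(6-(12/5)) = -288/5 kN·m
Load 2 — applied couple M₀=17 kN·m at a=24/5 m (b=L-a=36/5):
  M_2 = M₀  [x≤a] = 17 = 17 kN·m
Superposition: M = Σ M_i = -203/5 kN·m ≈ -40.600000 kN·m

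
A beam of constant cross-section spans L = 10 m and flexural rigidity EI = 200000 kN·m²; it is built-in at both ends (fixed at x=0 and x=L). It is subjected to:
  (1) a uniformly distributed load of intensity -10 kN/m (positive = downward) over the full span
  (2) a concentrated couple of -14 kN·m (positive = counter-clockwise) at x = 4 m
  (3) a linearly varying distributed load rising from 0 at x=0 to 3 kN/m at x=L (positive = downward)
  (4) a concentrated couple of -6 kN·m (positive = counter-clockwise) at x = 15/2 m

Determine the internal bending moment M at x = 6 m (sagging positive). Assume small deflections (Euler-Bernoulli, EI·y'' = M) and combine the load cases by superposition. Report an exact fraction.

Load 1 — uniform load w=-10 kN/m over full span:
  M_1 = wLx/2 - wL²/12 - wx²/2 = (-10)·10·6/2 - (-10)·10²/12 - (-10)·6²/2 = -110/3 kN·m
Load 2 — applied couple M₀=-14 kN·m at a=4 m (b=L-a=6):
  M_2 = R_Ax - M_A - M₀  [x>a] with R_A=-252/125, M_A=-42/25 = (-252/125)·6 - (-42/25) - (-14) = 448/125 kN·m
Load 3 — triangular load w₀=3 kN/m (0→w₀ over full span):
  M_3 = 3w₀Lx/20 - w₀L²/30 - w₀x³/(6L) = 3·3·10·6/20 - 3·10²/30 - 3·6³/(6·10) = 31/5 kN·m
Load 4 — applied couple M₀=-6 kN·m at a=15/2 m (b=L-a=5/2):
  M_4 = R_Ax - M_A  [x≤a] with R_A=-27/40, M_A=-15/8 = (-27/40)·6 - (-15/8) = -87/40 kN·m
Superposition: M = Σ M_i = -87173/3000 kN·m ≈ -29.057667 kN·m

M(6) = -87173/3000 kN·m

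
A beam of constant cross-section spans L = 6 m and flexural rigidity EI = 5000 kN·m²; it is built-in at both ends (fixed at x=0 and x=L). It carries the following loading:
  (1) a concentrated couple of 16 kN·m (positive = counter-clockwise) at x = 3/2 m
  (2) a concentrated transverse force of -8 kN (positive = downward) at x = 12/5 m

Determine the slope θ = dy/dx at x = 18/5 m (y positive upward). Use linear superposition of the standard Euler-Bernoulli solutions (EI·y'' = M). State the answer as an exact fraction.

Load 1 — applied couple M₀=16 kN·m at a=3/2 m (b=L-a=9/2):
  θ_1 = (R_Ax²/2 - M_Ax - M₀(x-a))/EI  [x>a] with R_A=3, M_A=-3 = (3·(18/5)²/2 - (-3)·(18/5) - 16·((18/5)-(3/2)))/5000 = -21/31250 rad
Load 2 — point force P=-8 kN at a=12/5 m (b=L-a=18/5):
  θ_2 = Pa²(L-x)(2bL-(3b+a)(L-x))/(2L³EI)  [x>a] = (-8)·(12/5)²·(6-(18/5))·(2·(18/5)·6-(3·(18/5)+(12/5))·(6-(18/5)))/(2·6³·5000) = -1152/1953125 rad
Superposition: θ = Σ θ_i = -4929/3906250 rad ≈ -0.001262 rad

θ(18/5) = -4929/3906250 rad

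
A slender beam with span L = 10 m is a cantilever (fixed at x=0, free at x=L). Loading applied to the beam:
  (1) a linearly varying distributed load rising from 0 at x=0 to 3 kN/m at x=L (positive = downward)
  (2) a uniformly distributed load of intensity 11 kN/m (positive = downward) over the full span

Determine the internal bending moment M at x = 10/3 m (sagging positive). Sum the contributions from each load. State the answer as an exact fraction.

M(10/3) = -8000/27 kN·m

Load 1 — triangular load w₀=3 kN/m (0→w₀ over full span):
  M_1 = w₀Lx/2 - w₀L²/3 - w₀x³/(6L) = 3·10·(10/3)/2 - 3·10²/3 - 3·(10/3)³/(6·10) = -1400/27 kN·m
Load 2 — uniform load w=11 kN/m over full span:
  M_2 = -w(L-x)²/2 = -11·(10-(10/3))²/2 = -2200/9 kN·m
Superposition: M = Σ M_i = -8000/27 kN·m ≈ -296.296296 kN·m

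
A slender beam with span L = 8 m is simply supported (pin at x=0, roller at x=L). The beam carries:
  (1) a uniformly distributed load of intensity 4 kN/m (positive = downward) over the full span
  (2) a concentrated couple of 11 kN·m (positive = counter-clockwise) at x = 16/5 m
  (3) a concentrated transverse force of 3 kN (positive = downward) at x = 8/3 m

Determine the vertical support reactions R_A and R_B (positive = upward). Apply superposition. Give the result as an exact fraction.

R_A = 155/8 kN, R_B = 125/8 kN

Load 1 — uniform load w=4 kN/m over full span:
  R_A = wL/2 = 4·8/2 = 16 kN
  R_B = wL/2 = 4·8/2 = 16 kN
Load 2 — applied couple M₀=11 kN·m at a=16/5 m (b=L-a=24/5):
  R_A = M₀/L = 11/8 kN
  R_B = -M₀/L = -11/8 kN
Load 3 — point force P=3 kN at a=8/3 m (b=L-a=16/3):
  R_A = Pb/L = 3·(16/3)/8 = 2 kN
  R_B = Pa/L = 3·(8/3)/8 = 1 kN
Superposition: R_A = 155/8 kN, R_B = 125/8 kN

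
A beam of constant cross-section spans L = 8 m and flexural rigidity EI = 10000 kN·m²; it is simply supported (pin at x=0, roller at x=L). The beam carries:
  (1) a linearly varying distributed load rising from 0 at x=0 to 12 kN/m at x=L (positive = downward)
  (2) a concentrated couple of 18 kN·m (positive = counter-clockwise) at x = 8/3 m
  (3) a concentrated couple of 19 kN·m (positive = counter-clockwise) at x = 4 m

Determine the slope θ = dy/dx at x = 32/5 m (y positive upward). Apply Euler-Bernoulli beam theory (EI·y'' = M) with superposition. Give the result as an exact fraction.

θ(32/5) = 54339/6250000 rad

Load 1 — triangular load w₀=12 kN/m (0→w₀ over full span):
  θ_1 = -w₀(7L⁴-30L²x²+15x⁴)/(360LEI) = -12·(7·8⁴-30·8²·(32/5)²+15·(32/5)⁴)/(360·8·10000) = 12112/1171875 rad
Load 2 — applied couple M₀=18 kN·m at a=8/3 m (b=L-a=16/3):
  θ_2 = (M₀x²/(2L)-M₀(x-a)+C₁)/EI  [x>a] with C₁=M₀(3b²-L²)/(6L)=8 = (18·(32/5)²/(2·8)-18·((32/5)-(8/3))+8)/10000 = -41/31250 rad
Load 3 — applied couple M₀=19 kN·m at a=4 m (b=L-a=4):
  θ_3 = (M₀x²/(2L)-M₀(x-a)+C₁)/EI  [x>a] with C₁=M₀(3b²-L²)/(6L)=-19/3 = (19·(32/5)²/(2·8)-19·((32/5)-4)+(-19/3))/10000 = -247/750000 rad
Superposition: θ = Σ θ_i = 54339/6250000 rad ≈ 0.008694 rad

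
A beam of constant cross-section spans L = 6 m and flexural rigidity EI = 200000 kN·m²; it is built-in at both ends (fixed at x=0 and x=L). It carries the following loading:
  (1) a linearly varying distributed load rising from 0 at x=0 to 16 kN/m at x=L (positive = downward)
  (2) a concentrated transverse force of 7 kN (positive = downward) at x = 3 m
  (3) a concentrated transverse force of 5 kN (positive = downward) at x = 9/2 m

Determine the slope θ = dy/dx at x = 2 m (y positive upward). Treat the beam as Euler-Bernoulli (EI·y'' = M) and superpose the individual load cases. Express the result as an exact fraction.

θ(2) = -2903/36000000 rad

Load 1 — triangular load w₀=16 kN/m (0→w₀ over full span):
  θ_1 = -w₀(2x(L-x)(L-2x)(x+2L)+x²(L-x)²)/(120LEI) = -16·(2·2·(6-2)·(6-2·2)·(2+2·6)+2²·(6-2)²)/(120·6·200000) = -8/140625 rad
Load 2 — point force P=7 kN at a=3 m (b=L-a=3):
  θ_2 = -Pb²x(2aL-(3a+b)x)/(2L³EI)  [x≤a] = -7·3²·2·(2·3·6-(3·3+3)·2)/(2·6³·200000) = -7/400000 rad
Load 3 — point force P=5 kN at a=9/2 m (b=L-a=3/2):
  θ_3 = -Pb²x(2aL-(3a+b)x)/(2L³EI)  [x≤a] = -5·(3/2)²·2·(2·(9/2)·6-(3·(9/2)+(3/2))·2)/(2·6³·200000) = -1/160000 rad
Superposition: θ = Σ θ_i = -2903/36000000 rad ≈ -0.000081 rad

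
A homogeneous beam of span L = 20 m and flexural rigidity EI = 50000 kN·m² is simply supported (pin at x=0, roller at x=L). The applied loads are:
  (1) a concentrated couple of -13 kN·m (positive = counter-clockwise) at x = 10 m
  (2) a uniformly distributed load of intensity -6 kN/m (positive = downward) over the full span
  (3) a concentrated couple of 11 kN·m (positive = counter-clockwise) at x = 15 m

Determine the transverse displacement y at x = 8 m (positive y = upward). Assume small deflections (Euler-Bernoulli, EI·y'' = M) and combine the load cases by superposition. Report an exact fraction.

Load 1 — applied couple M₀=-13 kN·m at a=10 m (b=L-a=10):
  y_1 = (M₀x³/(6L)+C₁x)/EI  [x≤a] with C₁=M₀(3b²-L²)/(6L)=65/6 = ((-13)·8³/(6·20)+(65/6)·8)/50000 = 39/62500 m
Load 2 — uniform load w=-6 kN/m over full span:
  y_2 = -wx(L³-2Lx²+x³)/(24EI) = -(-6)·8·(20³-2·20·8²+8³)/(24·50000) = 744/3125 m
Load 3 — applied couple M₀=11 kN·m at a=15 m (b=L-a=5):
  y_3 = (M₀x³/(6L)+C₁x)/EI  [x≤a] with C₁=M₀(3b²-L²)/(6L)=-715/24 = (11·8³/(6·20)+(-715/24)·8)/50000 = -957/250000 m
Superposition: y = Σ y_i = 58719/250000 m ≈ 0.234876 m

y(8) = 58719/250000 m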